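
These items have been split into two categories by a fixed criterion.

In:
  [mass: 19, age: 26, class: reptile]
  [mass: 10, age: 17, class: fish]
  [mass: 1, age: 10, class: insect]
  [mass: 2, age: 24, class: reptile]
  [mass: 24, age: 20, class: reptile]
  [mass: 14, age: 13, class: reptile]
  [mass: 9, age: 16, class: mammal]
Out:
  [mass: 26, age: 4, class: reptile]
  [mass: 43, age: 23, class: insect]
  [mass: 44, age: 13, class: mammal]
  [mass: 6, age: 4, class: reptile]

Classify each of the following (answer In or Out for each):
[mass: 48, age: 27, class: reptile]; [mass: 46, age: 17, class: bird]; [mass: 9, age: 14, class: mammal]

All 'In' examples share one property — mass ≤ 24 AND age ≥ 10 — and every 'Out' example lacks it.
[mass: 48, age: 27, class: reptile]: mass = 48, age = 27 — fails this test, so Out.
[mass: 46, age: 17, class: bird]: mass = 46, age = 17 — fails this test, so Out.
[mass: 9, age: 14, class: mammal]: mass = 9, age = 14 — checks out, so In.

Out, Out, In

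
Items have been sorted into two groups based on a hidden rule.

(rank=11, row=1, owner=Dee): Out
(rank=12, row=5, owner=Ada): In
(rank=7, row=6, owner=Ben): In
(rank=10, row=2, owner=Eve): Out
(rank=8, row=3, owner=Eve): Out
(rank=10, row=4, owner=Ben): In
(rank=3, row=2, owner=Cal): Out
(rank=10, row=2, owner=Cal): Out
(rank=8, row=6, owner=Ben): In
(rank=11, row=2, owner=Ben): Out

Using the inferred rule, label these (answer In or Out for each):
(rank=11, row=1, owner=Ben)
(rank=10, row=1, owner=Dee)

Out, Out

'In' ⟺ row ≥ 4.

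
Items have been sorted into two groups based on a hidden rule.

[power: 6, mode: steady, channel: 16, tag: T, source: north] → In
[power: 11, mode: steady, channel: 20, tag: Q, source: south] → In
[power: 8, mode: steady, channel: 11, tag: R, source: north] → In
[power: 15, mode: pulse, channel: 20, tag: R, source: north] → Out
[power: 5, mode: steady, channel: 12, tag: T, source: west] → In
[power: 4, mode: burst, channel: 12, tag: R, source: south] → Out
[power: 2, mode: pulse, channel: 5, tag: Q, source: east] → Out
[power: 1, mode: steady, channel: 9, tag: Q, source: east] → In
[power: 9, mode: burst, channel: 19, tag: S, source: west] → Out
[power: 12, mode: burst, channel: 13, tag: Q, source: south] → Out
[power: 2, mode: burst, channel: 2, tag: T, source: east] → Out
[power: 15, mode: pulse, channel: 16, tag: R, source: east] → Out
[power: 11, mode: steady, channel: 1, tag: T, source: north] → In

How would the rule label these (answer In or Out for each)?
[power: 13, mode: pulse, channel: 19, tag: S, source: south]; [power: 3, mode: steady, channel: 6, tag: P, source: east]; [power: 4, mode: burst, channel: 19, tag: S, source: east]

Looking at the examples, the only property every 'In' case has and every 'Out' case lacks is: mode is steady.
[power: 13, mode: pulse, channel: 19, tag: S, source: south]: Out (mode is pulse). [power: 3, mode: steady, channel: 6, tag: P, source: east]: In (mode is steady). [power: 4, mode: burst, channel: 19, tag: S, source: east]: Out (mode is burst).

Out, In, Out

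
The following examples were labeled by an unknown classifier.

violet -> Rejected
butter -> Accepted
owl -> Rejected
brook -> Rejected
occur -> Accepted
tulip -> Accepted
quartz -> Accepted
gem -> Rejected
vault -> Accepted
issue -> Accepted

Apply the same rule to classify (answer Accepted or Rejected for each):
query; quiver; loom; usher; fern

The simplest hypothesis consistent with all the labels is: contains 'u'.
query → has 'u' → Accepted. quiver → has 'u' → Accepted. loom → no 'u' → Rejected. usher → has 'u' → Accepted. fern → no 'u' → Rejected.

Accepted, Accepted, Rejected, Accepted, Rejected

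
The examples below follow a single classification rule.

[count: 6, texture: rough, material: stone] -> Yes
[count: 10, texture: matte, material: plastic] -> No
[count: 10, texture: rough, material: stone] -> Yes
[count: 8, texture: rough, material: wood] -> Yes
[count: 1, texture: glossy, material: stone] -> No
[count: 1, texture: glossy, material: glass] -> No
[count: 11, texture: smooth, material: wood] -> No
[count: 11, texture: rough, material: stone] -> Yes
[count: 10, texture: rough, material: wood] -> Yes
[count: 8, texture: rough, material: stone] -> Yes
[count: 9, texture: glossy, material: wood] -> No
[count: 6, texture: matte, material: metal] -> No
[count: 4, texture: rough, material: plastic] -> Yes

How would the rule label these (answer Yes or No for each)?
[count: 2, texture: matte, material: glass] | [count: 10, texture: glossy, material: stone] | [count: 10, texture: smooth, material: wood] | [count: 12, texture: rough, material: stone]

Rule: texture is rough. This holds for each 'Yes' example and fails for each 'No' one.

No, No, No, Yes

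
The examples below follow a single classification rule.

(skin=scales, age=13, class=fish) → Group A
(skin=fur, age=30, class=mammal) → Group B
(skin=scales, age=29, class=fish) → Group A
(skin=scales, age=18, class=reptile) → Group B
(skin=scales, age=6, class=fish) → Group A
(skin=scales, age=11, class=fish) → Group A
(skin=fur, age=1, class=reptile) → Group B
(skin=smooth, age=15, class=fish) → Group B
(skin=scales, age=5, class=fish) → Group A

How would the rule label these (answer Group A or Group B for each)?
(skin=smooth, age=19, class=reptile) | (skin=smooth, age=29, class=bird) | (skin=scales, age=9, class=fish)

A rule that fits every label: class is fish AND skin is scales — true of each 'Group A' example, false of each 'Group B' one.
(skin=smooth, age=19, class=reptile): Group B (class is reptile, skin is smooth). (skin=smooth, age=29, class=bird): Group B (class is bird, skin is smooth). (skin=scales, age=9, class=fish): Group A (class is fish, skin is scales).

Group B, Group B, Group A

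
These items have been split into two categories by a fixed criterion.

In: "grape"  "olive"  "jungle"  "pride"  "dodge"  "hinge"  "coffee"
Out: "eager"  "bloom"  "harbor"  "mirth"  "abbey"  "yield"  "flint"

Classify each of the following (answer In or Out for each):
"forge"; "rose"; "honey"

Every 'In' example satisfies: ends with 'e'. None of the 'Out' examples do.
"forge" → ends with 'e' → In.
"rose" → ends with 'e' → In.
"honey" → ends with 'y' → Out.

In, In, Out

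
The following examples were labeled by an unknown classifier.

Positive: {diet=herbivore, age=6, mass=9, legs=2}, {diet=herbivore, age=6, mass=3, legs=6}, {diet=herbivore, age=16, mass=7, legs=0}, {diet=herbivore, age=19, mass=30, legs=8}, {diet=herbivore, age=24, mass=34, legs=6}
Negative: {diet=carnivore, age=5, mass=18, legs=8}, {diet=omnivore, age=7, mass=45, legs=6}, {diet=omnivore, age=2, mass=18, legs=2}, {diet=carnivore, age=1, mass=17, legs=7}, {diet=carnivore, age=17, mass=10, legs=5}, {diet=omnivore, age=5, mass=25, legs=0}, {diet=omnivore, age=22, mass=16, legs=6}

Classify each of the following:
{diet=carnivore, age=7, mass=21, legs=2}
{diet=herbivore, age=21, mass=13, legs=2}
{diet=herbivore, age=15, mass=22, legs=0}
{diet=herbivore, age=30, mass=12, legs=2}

Comparing the two groups points to one rule — diet is herbivore.
{diet=carnivore, age=7, mass=21, legs=2}: diet is carnivore, lacks this property → Negative.
{diet=herbivore, age=21, mass=13, legs=2}: diet is herbivore, qualifies → Positive.
{diet=herbivore, age=15, mass=22, legs=0}: diet is herbivore, qualifies → Positive.
{diet=herbivore, age=30, mass=12, legs=2}: diet is herbivore, qualifies → Positive.

Negative, Positive, Positive, Positive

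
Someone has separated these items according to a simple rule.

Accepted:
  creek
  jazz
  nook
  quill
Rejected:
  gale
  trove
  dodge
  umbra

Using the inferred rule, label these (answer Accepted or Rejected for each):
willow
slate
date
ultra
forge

Accepted, Rejected, Rejected, Rejected, Rejected

The pattern is that an item is 'Accepted' exactly when: has a double letter.
willow — 'll' doubled, hence Accepted. slate — no doubled letter, hence Rejected. date — no doubled letter, hence Rejected. ultra — no doubled letter, hence Rejected. forge — no doubled letter, hence Rejected.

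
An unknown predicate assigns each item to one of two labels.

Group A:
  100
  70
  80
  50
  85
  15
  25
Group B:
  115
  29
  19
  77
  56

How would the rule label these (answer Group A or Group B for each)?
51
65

A rule that fits every label: multiple of 5 AND at most 100 — true of each 'Group A' example, false of each 'Group B' one.

Group B, Group A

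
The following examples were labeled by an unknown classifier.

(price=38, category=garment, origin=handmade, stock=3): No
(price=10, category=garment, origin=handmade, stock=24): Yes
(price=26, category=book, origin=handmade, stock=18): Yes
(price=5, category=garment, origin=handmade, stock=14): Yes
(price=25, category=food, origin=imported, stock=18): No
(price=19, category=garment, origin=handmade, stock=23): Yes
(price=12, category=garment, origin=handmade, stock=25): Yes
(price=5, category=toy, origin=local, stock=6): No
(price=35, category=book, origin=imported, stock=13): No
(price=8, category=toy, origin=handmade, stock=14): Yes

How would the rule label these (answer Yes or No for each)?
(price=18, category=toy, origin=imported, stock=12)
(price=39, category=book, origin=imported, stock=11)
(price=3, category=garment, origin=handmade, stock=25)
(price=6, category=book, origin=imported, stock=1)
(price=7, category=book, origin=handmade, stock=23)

No, No, Yes, No, Yes

The simplest hypothesis consistent with all the labels is: origin is handmade AND stock ≥ 6.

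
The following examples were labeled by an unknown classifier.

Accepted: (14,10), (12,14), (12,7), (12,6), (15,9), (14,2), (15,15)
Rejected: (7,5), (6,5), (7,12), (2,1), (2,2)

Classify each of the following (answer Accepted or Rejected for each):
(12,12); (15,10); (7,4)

The classifier is using: first ≥ 9.
(12,12) — first 12, hence Accepted. (15,10) — first 15, hence Accepted. (7,4) — first 7, hence Rejected.

Accepted, Accepted, Rejected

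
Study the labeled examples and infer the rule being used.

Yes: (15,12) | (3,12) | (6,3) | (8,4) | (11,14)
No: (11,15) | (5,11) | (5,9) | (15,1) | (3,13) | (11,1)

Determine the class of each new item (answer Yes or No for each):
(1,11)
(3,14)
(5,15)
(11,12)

Every 'Yes' example satisfies: product is even. None of the 'No' examples do.

No, Yes, No, Yes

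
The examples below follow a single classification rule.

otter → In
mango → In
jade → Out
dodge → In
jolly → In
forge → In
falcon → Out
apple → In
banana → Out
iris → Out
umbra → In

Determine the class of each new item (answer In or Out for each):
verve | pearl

In, In

One predicate separates the groups cleanly: odd length.
verve: In (length 5).
pearl: In (length 5).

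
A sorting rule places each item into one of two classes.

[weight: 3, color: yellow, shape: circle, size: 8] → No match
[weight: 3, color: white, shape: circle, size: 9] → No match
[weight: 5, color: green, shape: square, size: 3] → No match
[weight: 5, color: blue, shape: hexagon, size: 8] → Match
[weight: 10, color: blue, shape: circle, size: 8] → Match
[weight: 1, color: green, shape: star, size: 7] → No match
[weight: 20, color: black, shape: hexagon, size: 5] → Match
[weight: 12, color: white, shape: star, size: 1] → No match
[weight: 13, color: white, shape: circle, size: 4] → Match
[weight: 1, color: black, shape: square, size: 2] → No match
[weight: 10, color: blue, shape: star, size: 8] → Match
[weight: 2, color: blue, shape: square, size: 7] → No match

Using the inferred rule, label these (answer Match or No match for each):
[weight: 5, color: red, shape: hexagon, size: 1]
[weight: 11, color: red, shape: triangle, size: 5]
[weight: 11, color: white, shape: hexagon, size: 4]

No match, Match, Match

A rule that fits every label: size ≥ 4 AND weight ≥ 5 — true of each 'Match' example, false of each 'No match' one.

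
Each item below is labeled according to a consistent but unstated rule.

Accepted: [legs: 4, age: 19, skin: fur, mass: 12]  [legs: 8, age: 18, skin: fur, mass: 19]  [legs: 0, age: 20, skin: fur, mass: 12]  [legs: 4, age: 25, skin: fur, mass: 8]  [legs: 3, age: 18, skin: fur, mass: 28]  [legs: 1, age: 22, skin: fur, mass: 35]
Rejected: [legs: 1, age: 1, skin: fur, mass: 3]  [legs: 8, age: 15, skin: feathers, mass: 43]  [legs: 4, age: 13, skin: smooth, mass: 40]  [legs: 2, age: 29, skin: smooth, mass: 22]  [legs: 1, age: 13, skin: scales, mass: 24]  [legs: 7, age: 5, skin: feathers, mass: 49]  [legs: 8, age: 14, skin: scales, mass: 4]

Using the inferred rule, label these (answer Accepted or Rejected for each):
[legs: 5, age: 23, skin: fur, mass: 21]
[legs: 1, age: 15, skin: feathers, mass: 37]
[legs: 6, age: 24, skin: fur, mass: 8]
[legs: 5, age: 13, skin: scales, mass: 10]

Accepted, Rejected, Accepted, Rejected

The rule appears to be: skin is fur AND age ≥ 5.
[legs: 5, age: 23, skin: fur, mass: 21]: skin is fur, age = 23, checks out → Accepted.
[legs: 1, age: 15, skin: feathers, mass: 37]: skin is feathers, age = 15, fails this test → Rejected.
[legs: 6, age: 24, skin: fur, mass: 8]: skin is fur, age = 24, checks out → Accepted.
[legs: 5, age: 13, skin: scales, mass: 10]: skin is scales, age = 13, fails this test → Rejected.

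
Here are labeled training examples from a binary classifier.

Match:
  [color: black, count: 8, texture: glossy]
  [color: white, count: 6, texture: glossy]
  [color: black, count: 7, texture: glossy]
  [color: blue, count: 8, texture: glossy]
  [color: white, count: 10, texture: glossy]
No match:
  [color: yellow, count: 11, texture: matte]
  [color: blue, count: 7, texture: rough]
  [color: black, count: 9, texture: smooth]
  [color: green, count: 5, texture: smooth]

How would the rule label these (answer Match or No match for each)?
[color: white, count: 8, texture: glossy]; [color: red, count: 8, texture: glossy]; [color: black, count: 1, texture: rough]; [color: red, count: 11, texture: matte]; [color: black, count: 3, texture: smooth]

Match, Match, No match, No match, No match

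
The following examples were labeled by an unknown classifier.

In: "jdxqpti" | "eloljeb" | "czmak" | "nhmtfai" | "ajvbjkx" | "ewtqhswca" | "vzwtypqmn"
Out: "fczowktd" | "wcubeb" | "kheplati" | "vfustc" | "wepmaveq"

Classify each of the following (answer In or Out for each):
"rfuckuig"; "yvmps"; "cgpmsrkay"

Out, In, In

'In' ⟺ odd length.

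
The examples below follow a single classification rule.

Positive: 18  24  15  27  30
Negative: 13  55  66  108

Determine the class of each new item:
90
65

Negative, Negative

The pattern is that an item is 'Positive' exactly when: multiple of 3 AND at most 30.
Negative: 90, since 90 = 3·30, 90 > 30.
Negative: 65, since 65 = 3·21 + 2, 65 > 30.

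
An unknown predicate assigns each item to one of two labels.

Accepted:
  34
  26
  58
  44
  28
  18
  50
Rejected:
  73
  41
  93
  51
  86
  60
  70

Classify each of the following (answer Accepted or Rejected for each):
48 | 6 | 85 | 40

Accepted, Accepted, Rejected, Accepted

One predicate separates the groups cleanly: even AND at most 58.
48: 48 is even, 48 ≤ 58 — checks out, so Accepted.
6: 6 is even, 6 ≤ 58 — checks out, so Accepted.
85: 85 is odd, 85 > 58 — fails this test, so Rejected.
40: 40 is even, 40 ≤ 58 — checks out, so Accepted.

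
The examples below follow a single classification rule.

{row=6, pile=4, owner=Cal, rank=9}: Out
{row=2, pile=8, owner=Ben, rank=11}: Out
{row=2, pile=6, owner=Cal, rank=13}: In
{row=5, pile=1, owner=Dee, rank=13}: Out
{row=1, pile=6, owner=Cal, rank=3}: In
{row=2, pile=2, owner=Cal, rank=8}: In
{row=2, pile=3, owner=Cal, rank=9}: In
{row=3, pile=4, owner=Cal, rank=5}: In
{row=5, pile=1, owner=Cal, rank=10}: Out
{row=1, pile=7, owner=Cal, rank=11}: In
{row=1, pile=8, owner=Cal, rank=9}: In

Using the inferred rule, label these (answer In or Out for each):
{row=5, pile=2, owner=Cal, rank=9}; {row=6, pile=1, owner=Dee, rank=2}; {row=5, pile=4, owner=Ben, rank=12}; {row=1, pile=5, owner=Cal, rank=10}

The classifier is using: owner is Cal AND row ≤ 3.
{row=5, pile=2, owner=Cal, rank=9}: Out (owner is Cal, row = 5).
{row=6, pile=1, owner=Dee, rank=2}: Out (owner is Dee, row = 6).
{row=5, pile=4, owner=Ben, rank=12}: Out (owner is Ben, row = 5).
{row=1, pile=5, owner=Cal, rank=10}: In (owner is Cal, row = 1).

Out, Out, Out, In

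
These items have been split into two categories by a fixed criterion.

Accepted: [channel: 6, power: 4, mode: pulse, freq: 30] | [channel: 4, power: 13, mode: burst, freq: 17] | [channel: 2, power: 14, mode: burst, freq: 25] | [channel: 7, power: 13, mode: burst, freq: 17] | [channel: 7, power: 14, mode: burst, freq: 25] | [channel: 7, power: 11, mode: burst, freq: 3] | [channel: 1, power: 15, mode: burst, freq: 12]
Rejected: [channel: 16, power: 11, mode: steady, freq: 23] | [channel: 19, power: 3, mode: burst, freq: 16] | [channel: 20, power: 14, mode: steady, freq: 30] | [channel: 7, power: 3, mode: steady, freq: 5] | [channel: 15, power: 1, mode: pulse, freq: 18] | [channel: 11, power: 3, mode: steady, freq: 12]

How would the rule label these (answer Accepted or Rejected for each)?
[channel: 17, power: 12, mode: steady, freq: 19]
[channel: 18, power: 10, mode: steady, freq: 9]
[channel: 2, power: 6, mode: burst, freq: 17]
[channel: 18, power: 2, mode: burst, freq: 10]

The classifier is using: channel ≤ 7 AND power ≥ 4.
[channel: 17, power: 12, mode: steady, freq: 19] — channel = 17, power = 12, hence Rejected. [channel: 18, power: 10, mode: steady, freq: 9] — channel = 18, power = 10, hence Rejected. [channel: 2, power: 6, mode: burst, freq: 17] — channel = 2, power = 6, hence Accepted. [channel: 18, power: 2, mode: burst, freq: 10] — channel = 18, power = 2, hence Rejected.

Rejected, Rejected, Accepted, Rejected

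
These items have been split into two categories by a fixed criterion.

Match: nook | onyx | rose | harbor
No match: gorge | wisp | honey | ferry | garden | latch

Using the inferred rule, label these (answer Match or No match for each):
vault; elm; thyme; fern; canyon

No match, No match, No match, No match, Match

The pattern is that an item is 'Match' exactly when: even length AND contains 'o'.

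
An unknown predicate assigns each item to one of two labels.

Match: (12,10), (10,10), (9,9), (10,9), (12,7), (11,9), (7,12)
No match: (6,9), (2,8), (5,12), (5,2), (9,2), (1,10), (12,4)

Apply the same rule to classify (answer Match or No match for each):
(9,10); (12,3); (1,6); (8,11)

Match, No match, No match, Match

The rule appears to be: sum ≥ 18.
(9,10): Match (9+10 = 19). (12,3): No match (12+3 = 15). (1,6): No match (1+6 = 7). (8,11): Match (8+11 = 19).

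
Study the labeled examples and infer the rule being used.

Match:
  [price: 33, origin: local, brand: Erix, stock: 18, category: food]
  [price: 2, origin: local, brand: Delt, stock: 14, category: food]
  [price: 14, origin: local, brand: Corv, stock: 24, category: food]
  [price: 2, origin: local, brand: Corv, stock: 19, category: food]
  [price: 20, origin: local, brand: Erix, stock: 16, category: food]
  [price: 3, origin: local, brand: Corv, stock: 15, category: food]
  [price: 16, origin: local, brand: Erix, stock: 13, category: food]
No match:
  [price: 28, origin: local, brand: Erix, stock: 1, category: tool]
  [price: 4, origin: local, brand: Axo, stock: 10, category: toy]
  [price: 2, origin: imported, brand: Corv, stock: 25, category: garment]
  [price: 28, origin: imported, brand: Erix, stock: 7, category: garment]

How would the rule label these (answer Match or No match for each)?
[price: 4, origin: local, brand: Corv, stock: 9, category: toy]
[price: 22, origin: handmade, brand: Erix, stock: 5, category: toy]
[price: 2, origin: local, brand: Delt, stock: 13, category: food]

No match, No match, Match

The classifier is using: category is food.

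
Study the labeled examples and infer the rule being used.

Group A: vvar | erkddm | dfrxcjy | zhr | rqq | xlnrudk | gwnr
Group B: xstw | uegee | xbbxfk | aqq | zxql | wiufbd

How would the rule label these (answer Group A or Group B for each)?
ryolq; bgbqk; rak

Checking candidate rules against both groups, what survives is: contains 'r'.

Group A, Group B, Group A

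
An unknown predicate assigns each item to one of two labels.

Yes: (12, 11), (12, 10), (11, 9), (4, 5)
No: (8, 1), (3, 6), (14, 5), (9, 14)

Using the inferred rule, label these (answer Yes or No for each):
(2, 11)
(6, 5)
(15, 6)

No, Yes, No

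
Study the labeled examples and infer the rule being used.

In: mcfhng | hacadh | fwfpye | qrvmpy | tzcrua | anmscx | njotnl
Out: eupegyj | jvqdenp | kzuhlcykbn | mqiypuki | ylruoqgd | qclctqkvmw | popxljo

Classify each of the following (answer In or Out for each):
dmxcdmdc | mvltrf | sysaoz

Out, In, In

The rule appears to be: length 6.
dmxcdmdc → length 8 → Out.
mvltrf → length 6 → In.
sysaoz → length 6 → In.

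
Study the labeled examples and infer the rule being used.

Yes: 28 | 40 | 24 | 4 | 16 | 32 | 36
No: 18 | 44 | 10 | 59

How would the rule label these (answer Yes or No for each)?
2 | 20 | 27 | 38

No, Yes, No, No

The pattern is that an item is 'Yes' exactly when: multiple of 4 AND at most 40.
2: 2 = 4·0 + 2, 2 ≤ 40, lacks this property → No. 20: 20 = 4·5, 20 ≤ 40, qualifies → Yes. 27: 27 = 4·6 + 3, 27 ≤ 40, lacks this property → No. 38: 38 = 4·9 + 2, 38 ≤ 40, lacks this property → No.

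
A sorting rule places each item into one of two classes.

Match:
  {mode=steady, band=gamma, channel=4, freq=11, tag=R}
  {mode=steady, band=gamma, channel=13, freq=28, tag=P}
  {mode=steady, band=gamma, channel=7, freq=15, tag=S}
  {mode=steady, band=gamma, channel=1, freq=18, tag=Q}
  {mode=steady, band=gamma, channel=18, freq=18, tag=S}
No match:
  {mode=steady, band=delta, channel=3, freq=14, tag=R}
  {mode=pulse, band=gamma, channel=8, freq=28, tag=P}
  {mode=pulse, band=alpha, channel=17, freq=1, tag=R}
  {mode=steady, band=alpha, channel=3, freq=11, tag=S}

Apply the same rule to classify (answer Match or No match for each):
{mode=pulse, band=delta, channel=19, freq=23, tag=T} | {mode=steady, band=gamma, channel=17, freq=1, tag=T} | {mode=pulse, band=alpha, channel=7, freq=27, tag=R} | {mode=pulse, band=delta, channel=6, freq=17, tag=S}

All 'Match' examples share one property — mode is steady AND band is gamma — and every 'No match' example lacks it.
No match: {mode=pulse, band=delta, channel=19, freq=23, tag=T}, since mode is pulse, band is delta. Match: {mode=steady, band=gamma, channel=17, freq=1, tag=T}, since mode is steady, band is gamma. No match: {mode=pulse, band=alpha, channel=7, freq=27, tag=R}, since mode is pulse, band is alpha. No match: {mode=pulse, band=delta, channel=6, freq=17, tag=S}, since mode is pulse, band is delta.

No match, Match, No match, No match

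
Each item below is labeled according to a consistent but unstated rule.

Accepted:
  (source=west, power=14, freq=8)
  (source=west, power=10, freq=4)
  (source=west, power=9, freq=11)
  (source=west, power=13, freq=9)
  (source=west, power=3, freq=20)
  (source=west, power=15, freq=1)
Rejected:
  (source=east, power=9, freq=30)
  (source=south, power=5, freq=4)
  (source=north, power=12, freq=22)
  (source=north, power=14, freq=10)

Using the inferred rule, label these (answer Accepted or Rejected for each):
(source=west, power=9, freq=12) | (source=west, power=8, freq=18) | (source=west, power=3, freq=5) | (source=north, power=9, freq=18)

The simplest hypothesis consistent with all the labels is: source is west.
(source=west, power=9, freq=12): source is west, satisfies this → Accepted.
(source=west, power=8, freq=18): source is west, satisfies this → Accepted.
(source=west, power=3, freq=5): source is west, satisfies this → Accepted.
(source=north, power=9, freq=18): source is north, fails the rule → Rejected.

Accepted, Accepted, Accepted, Rejected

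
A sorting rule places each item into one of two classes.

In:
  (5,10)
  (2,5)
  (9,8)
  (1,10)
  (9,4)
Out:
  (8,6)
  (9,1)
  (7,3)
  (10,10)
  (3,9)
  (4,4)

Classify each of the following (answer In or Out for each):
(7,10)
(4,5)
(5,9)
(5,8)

In, In, Out, In

Rule: sum is odd. This holds for each 'In' example and fails for each 'Out' one.
(7,10) → 7+10 = 17 → In. (4,5) → 4+5 = 9 → In. (5,9) → 5+9 = 14 → Out. (5,8) → 5+8 = 13 → In.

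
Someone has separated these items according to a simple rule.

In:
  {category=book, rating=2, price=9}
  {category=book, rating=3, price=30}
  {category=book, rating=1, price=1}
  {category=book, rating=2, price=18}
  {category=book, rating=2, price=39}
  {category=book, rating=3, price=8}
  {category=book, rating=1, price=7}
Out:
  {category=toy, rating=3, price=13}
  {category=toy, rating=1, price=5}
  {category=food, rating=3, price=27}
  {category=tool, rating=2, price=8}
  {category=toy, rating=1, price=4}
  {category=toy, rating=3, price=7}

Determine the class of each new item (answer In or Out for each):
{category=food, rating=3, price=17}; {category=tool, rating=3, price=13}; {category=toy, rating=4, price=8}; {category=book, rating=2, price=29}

Every 'In' example satisfies: category is book. None of the 'Out' examples do.
{category=food, rating=3, price=17}: category is food — fails the rule, so Out. {category=tool, rating=3, price=13}: category is tool — fails the rule, so Out. {category=toy, rating=4, price=8}: category is toy — fails the rule, so Out. {category=book, rating=2, price=29}: category is book — has this property, so In.

Out, Out, Out, In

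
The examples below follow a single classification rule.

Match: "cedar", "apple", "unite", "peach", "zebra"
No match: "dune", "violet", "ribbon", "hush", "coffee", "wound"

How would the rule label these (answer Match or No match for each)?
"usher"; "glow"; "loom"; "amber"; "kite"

Match, No match, No match, Match, No match

All 'Match' examples share one property — odd length AND contains 'e' — and every 'No match' example lacks it.
Match: "usher", since length 5, has 'e'. No match: "glow", since length 4, no 'e'. No match: "loom", since length 4, no 'e'. Match: "amber", since length 5, has 'e'. No match: "kite", since length 4, has 'e'.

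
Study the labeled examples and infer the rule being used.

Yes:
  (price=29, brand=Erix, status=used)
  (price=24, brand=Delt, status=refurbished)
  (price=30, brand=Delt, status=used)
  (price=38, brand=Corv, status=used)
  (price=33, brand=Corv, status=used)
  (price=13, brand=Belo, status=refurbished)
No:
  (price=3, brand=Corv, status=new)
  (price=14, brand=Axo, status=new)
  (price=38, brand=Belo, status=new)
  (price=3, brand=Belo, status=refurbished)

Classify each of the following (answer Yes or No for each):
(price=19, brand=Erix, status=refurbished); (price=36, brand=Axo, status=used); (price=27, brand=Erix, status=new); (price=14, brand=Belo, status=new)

'Yes' ⟺ status is not new AND price ≥ 13.

Yes, Yes, No, No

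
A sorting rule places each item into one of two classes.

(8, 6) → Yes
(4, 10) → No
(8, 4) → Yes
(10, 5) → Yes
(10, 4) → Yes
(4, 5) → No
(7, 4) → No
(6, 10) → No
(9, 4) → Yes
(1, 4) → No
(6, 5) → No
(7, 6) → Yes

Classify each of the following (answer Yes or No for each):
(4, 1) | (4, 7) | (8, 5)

A rule that fits every label: first > second AND sum ≥ 12 — true of each 'Yes' example, false of each 'No' one.
(4, 1): No (4 > 1, 4+1 = 5). (4, 7): No (4 < 7, 4+7 = 11). (8, 5): Yes (8 > 5, 8+5 = 13).

No, No, Yes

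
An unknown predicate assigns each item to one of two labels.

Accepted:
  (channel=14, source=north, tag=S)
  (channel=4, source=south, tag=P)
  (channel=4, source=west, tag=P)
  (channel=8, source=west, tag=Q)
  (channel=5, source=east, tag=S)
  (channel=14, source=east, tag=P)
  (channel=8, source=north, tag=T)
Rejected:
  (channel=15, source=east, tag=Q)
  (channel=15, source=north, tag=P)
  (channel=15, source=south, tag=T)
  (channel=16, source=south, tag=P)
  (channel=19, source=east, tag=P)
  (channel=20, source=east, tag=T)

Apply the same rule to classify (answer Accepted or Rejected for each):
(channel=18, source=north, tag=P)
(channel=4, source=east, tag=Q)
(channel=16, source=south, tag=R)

Rejected, Accepted, Rejected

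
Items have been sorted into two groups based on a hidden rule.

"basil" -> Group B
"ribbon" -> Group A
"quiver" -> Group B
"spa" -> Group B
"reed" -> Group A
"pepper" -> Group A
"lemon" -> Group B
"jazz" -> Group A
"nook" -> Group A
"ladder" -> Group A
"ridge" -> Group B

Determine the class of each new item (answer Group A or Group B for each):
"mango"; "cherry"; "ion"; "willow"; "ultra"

'Group A' ⟺ has a double letter.
"mango": no doubled letter — does not pass, so Group B. "cherry": 'rr' doubled — matches, so Group A. "ion": no doubled letter — does not pass, so Group B. "willow": 'll' doubled — matches, so Group A. "ultra": no doubled letter — does not pass, so Group B.

Group B, Group A, Group B, Group A, Group B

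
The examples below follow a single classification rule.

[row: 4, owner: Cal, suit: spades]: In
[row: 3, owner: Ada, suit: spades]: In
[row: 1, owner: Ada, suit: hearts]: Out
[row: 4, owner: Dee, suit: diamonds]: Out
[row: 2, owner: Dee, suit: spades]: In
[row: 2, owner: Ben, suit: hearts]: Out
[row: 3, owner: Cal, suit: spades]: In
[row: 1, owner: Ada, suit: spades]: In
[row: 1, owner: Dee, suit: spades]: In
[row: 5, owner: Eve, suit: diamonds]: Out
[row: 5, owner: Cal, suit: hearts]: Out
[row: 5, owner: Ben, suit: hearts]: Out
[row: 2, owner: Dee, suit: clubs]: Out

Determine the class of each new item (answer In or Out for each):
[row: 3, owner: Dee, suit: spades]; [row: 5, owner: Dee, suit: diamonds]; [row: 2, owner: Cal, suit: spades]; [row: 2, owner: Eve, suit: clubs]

In, Out, In, Out

'In' ⟺ suit is spades.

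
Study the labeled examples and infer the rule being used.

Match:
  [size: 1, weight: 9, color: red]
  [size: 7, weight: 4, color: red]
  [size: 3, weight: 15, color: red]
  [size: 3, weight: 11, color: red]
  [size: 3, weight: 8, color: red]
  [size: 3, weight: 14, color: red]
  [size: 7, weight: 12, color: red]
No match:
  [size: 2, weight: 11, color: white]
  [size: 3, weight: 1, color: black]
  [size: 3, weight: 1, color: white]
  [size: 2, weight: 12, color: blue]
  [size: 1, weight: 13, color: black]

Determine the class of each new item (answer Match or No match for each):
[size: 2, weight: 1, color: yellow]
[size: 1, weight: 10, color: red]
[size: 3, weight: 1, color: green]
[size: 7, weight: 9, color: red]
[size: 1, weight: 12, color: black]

Checking candidate rules against both groups, what survives is: color is red.
[size: 2, weight: 1, color: yellow] — color is yellow, hence No match. [size: 1, weight: 10, color: red] — color is red, hence Match. [size: 3, weight: 1, color: green] — color is green, hence No match. [size: 7, weight: 9, color: red] — color is red, hence Match. [size: 1, weight: 12, color: black] — color is black, hence No match.

No match, Match, No match, Match, No match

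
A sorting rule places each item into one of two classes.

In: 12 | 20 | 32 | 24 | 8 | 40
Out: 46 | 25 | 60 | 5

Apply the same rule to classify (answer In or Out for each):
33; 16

Out, In

The classifier is using: even AND at most 40.
33: 33 is odd, 33 ≤ 40, does not satisfy this → Out. 16: 16 is even, 16 ≤ 40, qualifies → In.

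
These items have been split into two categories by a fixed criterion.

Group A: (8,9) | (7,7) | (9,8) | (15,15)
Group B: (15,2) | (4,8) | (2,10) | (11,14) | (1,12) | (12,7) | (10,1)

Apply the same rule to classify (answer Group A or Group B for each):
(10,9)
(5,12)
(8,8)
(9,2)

Group A, Group B, Group A, Group B

Rule: |first − second| ≤ 1. This holds for each 'Group A' example and fails for each 'Group B' one.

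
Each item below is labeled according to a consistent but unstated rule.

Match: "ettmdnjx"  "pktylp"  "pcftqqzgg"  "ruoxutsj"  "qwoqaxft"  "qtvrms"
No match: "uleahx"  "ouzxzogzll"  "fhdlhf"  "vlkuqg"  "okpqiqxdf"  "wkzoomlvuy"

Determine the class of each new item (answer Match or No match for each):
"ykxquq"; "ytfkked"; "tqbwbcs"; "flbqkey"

No match, Match, Match, No match

Comparing the two groups points to one rule — contains 't'.
No match: "ykxquq", since no 't'. Match: "ytfkked", since has 't'. Match: "tqbwbcs", since has 't'. No match: "flbqkey", since no 't'.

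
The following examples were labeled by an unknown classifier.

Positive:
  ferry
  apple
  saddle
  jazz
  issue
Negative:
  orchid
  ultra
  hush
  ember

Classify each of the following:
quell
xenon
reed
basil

Positive, Negative, Positive, Negative

Rule: has a double letter. This holds for each 'Positive' example and fails for each 'Negative' one.
quell → 'll' doubled → Positive.
xenon → no doubled letter → Negative.
reed → 'ee' doubled → Positive.
basil → no doubled letter → Negative.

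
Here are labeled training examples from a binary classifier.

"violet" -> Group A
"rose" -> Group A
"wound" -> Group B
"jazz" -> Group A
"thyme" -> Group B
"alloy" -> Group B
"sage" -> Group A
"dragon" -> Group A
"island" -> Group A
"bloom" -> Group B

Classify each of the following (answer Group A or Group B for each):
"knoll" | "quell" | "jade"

The distinguishing property — even length — holds for all the 'Group A' cases and none of the 'Group B' cases.
Group B: "knoll", since length 5.
Group B: "quell", since length 5.
Group A: "jade", since length 4.

Group B, Group B, Group A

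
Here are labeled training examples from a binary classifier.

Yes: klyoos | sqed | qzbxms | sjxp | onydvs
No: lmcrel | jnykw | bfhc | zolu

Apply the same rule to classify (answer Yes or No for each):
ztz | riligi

No, No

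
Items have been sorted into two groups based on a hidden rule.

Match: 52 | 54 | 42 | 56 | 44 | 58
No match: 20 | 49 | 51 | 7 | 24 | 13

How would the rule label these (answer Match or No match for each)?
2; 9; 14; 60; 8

No match, No match, No match, Match, No match

Every 'Match' example satisfies: even AND at least 42. None of the 'No match' examples do.
2: No match (2 is even, 2 < 42).
9: No match (9 is odd, 9 < 42).
14: No match (14 is even, 14 < 42).
60: Match (60 is even, 60 ≥ 42).
8: No match (8 is even, 8 < 42).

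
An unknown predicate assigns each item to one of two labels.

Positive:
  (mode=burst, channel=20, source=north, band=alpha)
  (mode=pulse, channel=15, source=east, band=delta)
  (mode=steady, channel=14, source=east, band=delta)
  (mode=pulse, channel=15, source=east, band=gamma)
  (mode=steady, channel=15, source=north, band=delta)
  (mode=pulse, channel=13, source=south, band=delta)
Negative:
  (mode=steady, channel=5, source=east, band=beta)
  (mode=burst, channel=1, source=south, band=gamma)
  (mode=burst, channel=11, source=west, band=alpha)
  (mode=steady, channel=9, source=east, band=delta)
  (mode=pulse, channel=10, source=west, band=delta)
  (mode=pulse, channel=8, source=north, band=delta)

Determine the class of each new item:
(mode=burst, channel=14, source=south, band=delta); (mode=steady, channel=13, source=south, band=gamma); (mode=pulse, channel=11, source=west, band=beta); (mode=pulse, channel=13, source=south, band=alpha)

Positive, Positive, Negative, Positive

The common property of the 'Positive' items is: channel ≥ 13. No 'Negative' item has it.
(mode=burst, channel=14, source=south, band=delta) → channel = 14 → Positive.
(mode=steady, channel=13, source=south, band=gamma) → channel = 13 → Positive.
(mode=pulse, channel=11, source=west, band=beta) → channel = 11 → Negative.
(mode=pulse, channel=13, source=south, band=alpha) → channel = 13 → Positive.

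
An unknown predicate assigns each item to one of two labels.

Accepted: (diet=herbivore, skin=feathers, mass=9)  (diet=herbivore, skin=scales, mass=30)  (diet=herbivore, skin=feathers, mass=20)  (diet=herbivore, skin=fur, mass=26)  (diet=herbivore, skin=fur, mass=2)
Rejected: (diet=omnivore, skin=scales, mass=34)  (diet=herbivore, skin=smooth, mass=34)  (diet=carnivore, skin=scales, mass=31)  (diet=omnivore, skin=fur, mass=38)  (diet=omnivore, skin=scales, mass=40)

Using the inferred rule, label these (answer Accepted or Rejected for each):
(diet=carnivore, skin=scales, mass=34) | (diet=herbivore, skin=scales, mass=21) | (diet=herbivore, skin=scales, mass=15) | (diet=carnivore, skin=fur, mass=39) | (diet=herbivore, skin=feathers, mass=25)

Rejected, Accepted, Accepted, Rejected, Accepted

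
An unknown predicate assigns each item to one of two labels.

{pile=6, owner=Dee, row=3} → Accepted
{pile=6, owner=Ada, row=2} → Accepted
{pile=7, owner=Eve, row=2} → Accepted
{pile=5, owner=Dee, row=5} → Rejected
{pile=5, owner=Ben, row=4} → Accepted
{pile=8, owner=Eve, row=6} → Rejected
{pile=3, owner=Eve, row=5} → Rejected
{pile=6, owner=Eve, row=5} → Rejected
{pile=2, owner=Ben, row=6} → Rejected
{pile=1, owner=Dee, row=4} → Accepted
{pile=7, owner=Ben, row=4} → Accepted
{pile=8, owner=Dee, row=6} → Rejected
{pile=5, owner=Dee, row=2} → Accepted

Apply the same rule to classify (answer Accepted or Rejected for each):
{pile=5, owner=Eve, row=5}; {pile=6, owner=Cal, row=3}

A rule that fits every label: row ≤ 4 — true of each 'Accepted' example, false of each 'Rejected' one.
{pile=5, owner=Eve, row=5}: Rejected (row = 5).
{pile=6, owner=Cal, row=3}: Accepted (row = 3).

Rejected, Accepted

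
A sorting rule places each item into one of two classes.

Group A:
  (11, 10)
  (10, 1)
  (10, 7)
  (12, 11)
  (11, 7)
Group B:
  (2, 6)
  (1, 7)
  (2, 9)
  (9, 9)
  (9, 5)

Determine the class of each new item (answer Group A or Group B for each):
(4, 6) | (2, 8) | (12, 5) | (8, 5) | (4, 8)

The rule appears to be: first ≥ 10.

Group B, Group B, Group A, Group B, Group B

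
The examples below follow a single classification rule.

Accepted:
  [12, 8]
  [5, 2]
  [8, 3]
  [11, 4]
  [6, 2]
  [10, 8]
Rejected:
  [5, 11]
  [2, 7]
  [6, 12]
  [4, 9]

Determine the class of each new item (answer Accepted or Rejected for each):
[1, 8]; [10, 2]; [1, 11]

Rule: first > second. This holds for each 'Accepted' example and fails for each 'Rejected' one.
[1, 8] — 1 < 8, hence Rejected.
[10, 2] — 10 > 2, hence Accepted.
[1, 11] — 1 < 11, hence Rejected.

Rejected, Accepted, Rejected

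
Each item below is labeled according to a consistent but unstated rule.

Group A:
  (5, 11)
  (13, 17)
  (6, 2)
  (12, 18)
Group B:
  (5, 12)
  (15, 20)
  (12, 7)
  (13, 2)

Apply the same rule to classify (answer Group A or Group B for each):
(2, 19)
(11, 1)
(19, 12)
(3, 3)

Group B, Group A, Group B, Group A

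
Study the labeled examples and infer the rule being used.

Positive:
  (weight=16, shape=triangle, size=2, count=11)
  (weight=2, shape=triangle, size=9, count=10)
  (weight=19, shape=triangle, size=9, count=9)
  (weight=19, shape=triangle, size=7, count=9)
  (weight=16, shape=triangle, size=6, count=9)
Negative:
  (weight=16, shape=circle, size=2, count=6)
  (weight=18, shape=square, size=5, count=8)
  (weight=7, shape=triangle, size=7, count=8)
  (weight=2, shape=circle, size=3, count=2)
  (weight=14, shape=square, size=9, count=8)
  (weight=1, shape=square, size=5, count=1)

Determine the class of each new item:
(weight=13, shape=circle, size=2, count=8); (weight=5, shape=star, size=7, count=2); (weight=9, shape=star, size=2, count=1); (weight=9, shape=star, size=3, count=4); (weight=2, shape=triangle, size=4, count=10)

Rule: count ≥ 9. This holds for each 'Positive' example and fails for each 'Negative' one.

Negative, Negative, Negative, Negative, Positive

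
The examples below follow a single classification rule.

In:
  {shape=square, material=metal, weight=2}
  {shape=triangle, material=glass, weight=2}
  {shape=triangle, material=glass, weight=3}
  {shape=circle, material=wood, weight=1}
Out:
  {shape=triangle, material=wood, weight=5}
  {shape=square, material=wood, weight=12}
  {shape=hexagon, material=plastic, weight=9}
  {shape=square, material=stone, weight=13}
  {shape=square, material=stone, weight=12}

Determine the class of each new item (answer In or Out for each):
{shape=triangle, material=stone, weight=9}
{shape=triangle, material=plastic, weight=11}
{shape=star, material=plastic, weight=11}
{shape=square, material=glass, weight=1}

The rule appears to be: weight ≤ 3.
{shape=triangle, material=stone, weight=9}: weight = 9, doesn't qualify → Out. {shape=triangle, material=plastic, weight=11}: weight = 11, doesn't qualify → Out. {shape=star, material=plastic, weight=11}: weight = 11, doesn't qualify → Out. {shape=square, material=glass, weight=1}: weight = 1, qualifies → In.

Out, Out, Out, In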